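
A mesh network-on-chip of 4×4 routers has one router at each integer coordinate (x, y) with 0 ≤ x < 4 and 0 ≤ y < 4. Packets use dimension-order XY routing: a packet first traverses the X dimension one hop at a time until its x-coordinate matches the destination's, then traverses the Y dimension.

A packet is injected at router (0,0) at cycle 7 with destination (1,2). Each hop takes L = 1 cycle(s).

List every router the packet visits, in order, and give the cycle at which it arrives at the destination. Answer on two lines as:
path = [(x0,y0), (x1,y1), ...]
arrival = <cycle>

path = [(0,0), (1,0), (1,1), (1,2)]
arrival = 10

src (0,0)  cyc=7
E→(1,0)  cyc=8
N→(1,1)  cyc=9
N→(1,2)  cyc=10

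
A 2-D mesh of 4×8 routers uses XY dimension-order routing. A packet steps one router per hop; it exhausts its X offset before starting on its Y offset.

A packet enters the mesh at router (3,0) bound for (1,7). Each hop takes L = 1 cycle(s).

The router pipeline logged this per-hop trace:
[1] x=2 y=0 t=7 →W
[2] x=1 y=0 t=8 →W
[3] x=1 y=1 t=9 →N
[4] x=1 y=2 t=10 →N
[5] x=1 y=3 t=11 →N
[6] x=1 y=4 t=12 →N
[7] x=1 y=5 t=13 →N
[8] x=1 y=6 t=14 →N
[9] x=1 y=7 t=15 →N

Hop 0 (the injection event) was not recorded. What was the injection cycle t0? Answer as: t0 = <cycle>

t0 = 6

The first recorded entry is hop 1 at cycle 7.
Subtract one hop: t0 = 7 − 1 = 6.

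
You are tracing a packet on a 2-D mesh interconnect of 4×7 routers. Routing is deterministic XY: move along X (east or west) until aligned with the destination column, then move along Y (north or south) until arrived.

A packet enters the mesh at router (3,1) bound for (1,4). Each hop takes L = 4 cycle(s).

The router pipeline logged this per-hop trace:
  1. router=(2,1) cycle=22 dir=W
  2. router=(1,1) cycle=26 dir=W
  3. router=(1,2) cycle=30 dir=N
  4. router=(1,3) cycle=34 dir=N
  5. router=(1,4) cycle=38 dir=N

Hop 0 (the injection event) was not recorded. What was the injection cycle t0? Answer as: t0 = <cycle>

t0 = 18

At hop 1 the cycle is 22; in general cyc_k = t0 + kL.
Therefore t0 = 22 − L = 18.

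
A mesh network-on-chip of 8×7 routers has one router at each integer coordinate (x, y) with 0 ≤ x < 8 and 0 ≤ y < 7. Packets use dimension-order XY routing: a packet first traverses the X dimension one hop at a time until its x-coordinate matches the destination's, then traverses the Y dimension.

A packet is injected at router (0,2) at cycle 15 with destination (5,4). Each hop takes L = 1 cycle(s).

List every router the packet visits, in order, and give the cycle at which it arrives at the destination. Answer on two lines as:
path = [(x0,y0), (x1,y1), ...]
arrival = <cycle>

path = [(0,2), (1,2), (2,2), (3,2), (4,2), (5,2), (5,3), (5,4)]
arrival = 22

t=15: at (0,2)
t=16: at (1,2) after E
t=17: at (2,2) after E
t=18: at (3,2) after E
t=19: at (4,2) after E
t=20: at (5,2) after E
t=21: at (5,3) after N
t=22: at (5,4) after N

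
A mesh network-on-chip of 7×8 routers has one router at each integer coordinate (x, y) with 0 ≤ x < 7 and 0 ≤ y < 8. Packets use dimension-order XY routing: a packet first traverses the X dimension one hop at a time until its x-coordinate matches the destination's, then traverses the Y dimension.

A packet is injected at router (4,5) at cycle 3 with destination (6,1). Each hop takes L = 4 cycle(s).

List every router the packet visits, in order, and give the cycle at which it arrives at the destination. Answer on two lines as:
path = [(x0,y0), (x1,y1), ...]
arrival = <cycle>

path = [(4,5), (5,5), (6,5), (6,4), (6,3), (6,2), (6,1)]
arrival = 27

[0] x=4 y=5 t=3
[1] x=5 y=5 t=7 →E
[2] x=6 y=5 t=11 →E
[3] x=6 y=4 t=15 →S
[4] x=6 y=3 t=19 →S
[5] x=6 y=2 t=23 →S
[6] x=6 y=1 t=27 →S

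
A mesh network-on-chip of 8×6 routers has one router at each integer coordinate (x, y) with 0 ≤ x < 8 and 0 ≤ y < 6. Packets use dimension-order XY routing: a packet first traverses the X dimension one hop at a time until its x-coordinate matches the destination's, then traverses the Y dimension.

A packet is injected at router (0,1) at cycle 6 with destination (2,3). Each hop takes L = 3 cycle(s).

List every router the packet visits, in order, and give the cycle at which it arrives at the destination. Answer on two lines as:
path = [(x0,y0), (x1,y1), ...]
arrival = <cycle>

path = [(0,1), (1,1), (2,1), (2,2), (2,3)]
arrival = 18

  0. router=(0,1) cycle=6 (inject)
  1. router=(1,1) cycle=9 dir=E
  2. router=(2,1) cycle=12 dir=E
  3. router=(2,2) cycle=15 dir=N
  4. router=(2,3) cycle=18 dir=N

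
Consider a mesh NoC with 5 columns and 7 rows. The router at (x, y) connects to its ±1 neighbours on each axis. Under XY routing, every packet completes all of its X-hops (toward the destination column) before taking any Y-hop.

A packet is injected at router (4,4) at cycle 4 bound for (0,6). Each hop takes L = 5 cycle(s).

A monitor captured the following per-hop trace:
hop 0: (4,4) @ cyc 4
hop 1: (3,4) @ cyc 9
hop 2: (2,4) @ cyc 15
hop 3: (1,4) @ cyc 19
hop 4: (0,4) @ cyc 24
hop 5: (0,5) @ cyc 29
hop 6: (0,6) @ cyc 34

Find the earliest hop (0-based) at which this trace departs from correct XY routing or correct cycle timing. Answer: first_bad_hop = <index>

[1] (-1,+0) / 5c ⇒ ok
[2] (-1,+0) / 6c ⇒ BAD: Δcyc=6≠L

first_bad_hop = 2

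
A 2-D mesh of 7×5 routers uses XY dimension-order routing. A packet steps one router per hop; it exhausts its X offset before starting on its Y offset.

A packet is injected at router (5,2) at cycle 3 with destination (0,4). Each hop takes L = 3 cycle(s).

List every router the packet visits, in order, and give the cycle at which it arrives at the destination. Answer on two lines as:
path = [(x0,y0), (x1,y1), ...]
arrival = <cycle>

t=3: at (5,2)
t=6: at (4,2) after W
t=9: at (3,2) after W
t=12: at (2,2) after W
t=15: at (1,2) after W
t=18: at (0,2) after W
t=21: at (0,3) after N
t=24: at (0,4) after N

path = [(5,2), (4,2), (3,2), (2,2), (1,2), (0,2), (0,3), (0,4)]
arrival = 24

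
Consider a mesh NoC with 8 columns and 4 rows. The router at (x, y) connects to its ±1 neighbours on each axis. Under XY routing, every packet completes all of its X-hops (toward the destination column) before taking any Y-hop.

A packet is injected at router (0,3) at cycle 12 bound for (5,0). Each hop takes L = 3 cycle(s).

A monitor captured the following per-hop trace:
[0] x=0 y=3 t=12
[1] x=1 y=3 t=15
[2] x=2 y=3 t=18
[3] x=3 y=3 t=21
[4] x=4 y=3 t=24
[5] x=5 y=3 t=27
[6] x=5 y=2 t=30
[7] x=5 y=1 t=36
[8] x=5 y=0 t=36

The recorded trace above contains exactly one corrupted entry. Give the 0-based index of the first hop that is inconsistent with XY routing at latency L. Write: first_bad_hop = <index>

  1: Δx=+1 Δy=+0 Δt=3 [ok]
  2: Δx=+1 Δy=+0 Δt=3 [ok]
  3: Δx=+1 Δy=+0 Δt=3 [ok]
  4: Δx=+1 Δy=+0 Δt=3 [ok]
  5: Δx=+1 Δy=+0 Δt=3 [ok]
  6: Δx=+0 Δy=-1 Δt=3 [ok]
  7: Δx=+0 Δy=-1 Δt=6 [BAD: Δcyc=6≠L]

first_bad_hop = 7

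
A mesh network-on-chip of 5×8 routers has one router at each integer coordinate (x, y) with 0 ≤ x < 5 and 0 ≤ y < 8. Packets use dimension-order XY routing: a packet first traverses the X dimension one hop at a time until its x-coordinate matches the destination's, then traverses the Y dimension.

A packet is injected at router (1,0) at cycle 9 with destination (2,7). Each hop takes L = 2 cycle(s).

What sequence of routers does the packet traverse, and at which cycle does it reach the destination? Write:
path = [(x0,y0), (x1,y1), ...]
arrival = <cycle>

path = [(1,0), (2,0), (2,1), (2,2), (2,3), (2,4), (2,5), (2,6), (2,7)]
arrival = 25

t=9: at (1,0)
t=11: at (2,0) after E
t=13: at (2,1) after N
t=15: at (2,2) after N
t=17: at (2,3) after N
t=19: at (2,4) after N
t=21: at (2,5) after N
t=23: at (2,6) after N
t=25: at (2,7) after N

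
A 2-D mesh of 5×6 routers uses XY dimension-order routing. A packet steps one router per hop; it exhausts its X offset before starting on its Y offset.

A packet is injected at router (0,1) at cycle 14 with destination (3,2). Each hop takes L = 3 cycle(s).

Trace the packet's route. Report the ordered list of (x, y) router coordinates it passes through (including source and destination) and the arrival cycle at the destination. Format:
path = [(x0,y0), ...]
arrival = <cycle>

path = [(0,1), (1,1), (2,1), (3,1), (3,2)]
arrival = 26

#0 — 0,1 | c14
#1 — 1,1 | c17 | E
#2 — 2,1 | c20 | E
#3 — 3,1 | c23 | E
#4 — 3,2 | c26 | N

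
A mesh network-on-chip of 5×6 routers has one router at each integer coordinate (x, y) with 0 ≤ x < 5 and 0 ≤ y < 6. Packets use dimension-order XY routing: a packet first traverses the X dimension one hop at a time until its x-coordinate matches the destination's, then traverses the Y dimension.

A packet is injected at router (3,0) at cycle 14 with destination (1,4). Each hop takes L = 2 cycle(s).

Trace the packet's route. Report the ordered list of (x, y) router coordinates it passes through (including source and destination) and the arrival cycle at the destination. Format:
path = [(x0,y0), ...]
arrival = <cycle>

path = [(3,0), (2,0), (1,0), (1,1), (1,2), (1,3), (1,4)]
arrival = 26

[0] x=3 y=0 t=14
[1] x=2 y=0 t=16 →W
[2] x=1 y=0 t=18 →W
[3] x=1 y=1 t=20 →N
[4] x=1 y=2 t=22 →N
[5] x=1 y=3 t=24 →N
[6] x=1 y=4 t=26 →N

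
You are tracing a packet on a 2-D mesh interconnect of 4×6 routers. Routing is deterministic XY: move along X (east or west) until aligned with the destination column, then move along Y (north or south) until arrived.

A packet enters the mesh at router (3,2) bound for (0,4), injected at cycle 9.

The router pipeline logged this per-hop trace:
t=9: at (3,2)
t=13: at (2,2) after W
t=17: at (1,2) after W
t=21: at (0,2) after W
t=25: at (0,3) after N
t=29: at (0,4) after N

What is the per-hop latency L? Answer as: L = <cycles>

Δcyc across hop 0→1: 13 − 9 = 4.
One hop costs L cycles, so L = 4.

L = 4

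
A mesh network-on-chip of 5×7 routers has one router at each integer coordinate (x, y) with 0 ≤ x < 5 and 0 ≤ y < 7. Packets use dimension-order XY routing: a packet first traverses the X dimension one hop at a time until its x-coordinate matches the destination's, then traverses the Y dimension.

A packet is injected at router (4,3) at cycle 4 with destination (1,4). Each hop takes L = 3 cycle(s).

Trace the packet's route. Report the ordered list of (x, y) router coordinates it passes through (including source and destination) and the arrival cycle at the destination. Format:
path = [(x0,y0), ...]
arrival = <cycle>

path = [(4,3), (3,3), (2,3), (1,3), (1,4)]
arrival = 16

  0. router=(4,3) cycle=4 (inject)
  1. router=(3,3) cycle=7 dir=W
  2. router=(2,3) cycle=10 dir=W
  3. router=(1,3) cycle=13 dir=W
  4. router=(1,4) cycle=16 dir=N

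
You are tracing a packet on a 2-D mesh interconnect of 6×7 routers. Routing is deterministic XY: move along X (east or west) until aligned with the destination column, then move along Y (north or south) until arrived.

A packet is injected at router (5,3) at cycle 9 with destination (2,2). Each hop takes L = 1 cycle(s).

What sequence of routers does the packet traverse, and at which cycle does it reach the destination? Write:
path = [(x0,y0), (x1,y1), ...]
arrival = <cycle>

path = [(5,3), (4,3), (3,3), (2,3), (2,2)]
arrival = 13

src (5,3)  cyc=9
W→(4,3)  cyc=10
W→(3,3)  cyc=11
W→(2,3)  cyc=12
S→(2,2)  cyc=13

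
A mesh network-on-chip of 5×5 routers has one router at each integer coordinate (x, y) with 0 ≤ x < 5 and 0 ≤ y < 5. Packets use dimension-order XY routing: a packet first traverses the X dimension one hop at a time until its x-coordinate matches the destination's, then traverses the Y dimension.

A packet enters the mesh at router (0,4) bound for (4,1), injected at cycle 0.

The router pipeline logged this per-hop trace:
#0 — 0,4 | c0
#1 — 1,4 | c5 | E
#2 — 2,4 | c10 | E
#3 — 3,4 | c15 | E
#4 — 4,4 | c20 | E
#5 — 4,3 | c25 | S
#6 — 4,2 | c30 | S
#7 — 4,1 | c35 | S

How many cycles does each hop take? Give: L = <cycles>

L = 5

From hop 0 (0) to hop 1 (5): +5 cycles.
One hop costs L cycles, so L = 5.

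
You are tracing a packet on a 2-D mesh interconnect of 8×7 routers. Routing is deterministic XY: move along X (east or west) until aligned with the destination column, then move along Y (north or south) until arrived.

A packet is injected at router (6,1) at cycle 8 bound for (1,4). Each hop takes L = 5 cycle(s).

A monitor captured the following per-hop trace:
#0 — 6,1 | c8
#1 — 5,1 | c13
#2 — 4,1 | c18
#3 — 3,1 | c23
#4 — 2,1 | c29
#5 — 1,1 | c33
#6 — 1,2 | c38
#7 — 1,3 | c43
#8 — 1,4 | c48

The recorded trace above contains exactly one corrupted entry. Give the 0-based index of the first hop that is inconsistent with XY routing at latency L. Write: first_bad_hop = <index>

first_bad_hop = 4

check 1→ d=(-1,0) cyc+5: ok
check 2→ d=(-1,0) cyc+5: ok
check 3→ d=(-1,0) cyc+5: ok
check 4→ d=(-1,0) cyc+6: BAD: Δcyc=6≠L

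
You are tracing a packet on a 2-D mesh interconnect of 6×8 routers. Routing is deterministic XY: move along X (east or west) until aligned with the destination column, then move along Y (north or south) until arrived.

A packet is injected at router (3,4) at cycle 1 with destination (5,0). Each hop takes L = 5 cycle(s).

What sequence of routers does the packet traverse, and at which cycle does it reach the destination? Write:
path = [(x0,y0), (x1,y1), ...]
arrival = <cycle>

path = [(3,4), (4,4), (5,4), (5,3), (5,2), (5,1), (5,0)]
arrival = 31

[0] x=3 y=4 t=1
[1] x=4 y=4 t=6 →E
[2] x=5 y=4 t=11 →E
[3] x=5 y=3 t=16 →S
[4] x=5 y=2 t=21 →S
[5] x=5 y=1 t=26 →S
[6] x=5 y=0 t=31 →S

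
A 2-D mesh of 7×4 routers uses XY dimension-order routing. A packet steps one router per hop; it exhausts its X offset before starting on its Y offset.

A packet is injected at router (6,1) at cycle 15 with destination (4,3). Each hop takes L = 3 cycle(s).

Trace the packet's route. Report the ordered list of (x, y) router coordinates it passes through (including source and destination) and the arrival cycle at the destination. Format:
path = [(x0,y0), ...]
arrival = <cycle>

path = [(6,1), (5,1), (4,1), (4,2), (4,3)]
arrival = 27

hop 0: (6,1) @ cyc 15
hop 1: (5,1) @ cyc 18  [W]
hop 2: (4,1) @ cyc 21  [W]
hop 3: (4,2) @ cyc 24  [N]
hop 4: (4,3) @ cyc 27  [N]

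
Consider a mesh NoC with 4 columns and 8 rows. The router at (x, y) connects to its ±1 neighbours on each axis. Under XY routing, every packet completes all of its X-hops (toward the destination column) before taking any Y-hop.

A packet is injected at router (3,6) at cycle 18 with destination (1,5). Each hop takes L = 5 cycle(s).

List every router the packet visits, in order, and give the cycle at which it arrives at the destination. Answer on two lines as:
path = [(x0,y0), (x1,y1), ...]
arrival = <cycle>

t=18: at (3,6)
t=23: at (2,6) after W
t=28: at (1,6) after W
t=33: at (1,5) after S

path = [(3,6), (2,6), (1,6), (1,5)]
arrival = 33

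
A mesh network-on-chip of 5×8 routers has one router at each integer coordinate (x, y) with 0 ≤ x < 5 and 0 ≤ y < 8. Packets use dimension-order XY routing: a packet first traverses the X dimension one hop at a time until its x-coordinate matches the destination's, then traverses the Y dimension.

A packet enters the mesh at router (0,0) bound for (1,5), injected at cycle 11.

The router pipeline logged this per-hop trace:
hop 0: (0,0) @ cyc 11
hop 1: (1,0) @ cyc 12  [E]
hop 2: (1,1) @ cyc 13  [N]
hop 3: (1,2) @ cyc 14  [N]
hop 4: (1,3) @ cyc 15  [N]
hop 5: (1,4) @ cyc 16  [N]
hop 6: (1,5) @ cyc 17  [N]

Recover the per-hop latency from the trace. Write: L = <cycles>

L = 1

From hop 0 (11) to hop 1 (12): +1 cycles.
Each hop adds L, hence L = 1.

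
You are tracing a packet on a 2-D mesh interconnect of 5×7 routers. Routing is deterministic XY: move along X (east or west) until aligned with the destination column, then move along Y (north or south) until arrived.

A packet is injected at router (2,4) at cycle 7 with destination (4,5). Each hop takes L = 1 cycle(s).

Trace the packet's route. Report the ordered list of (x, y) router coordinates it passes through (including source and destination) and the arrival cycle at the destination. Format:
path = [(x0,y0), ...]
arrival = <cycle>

#0 — 2,4 | c7
#1 — 3,4 | c8 | E
#2 — 4,4 | c9 | E
#3 — 4,5 | c10 | N

path = [(2,4), (3,4), (4,4), (4,5)]
arrival = 10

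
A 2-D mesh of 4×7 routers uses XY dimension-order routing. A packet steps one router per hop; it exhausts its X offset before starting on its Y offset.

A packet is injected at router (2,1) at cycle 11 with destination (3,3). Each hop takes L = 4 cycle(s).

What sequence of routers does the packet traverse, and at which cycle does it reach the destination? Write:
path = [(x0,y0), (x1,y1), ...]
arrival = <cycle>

path = [(2,1), (3,1), (3,2), (3,3)]
arrival = 23

  0. router=(2,1) cycle=11 (inject)
  1. router=(3,1) cycle=15 dir=E
  2. router=(3,2) cycle=19 dir=N
  3. router=(3,3) cycle=23 dir=N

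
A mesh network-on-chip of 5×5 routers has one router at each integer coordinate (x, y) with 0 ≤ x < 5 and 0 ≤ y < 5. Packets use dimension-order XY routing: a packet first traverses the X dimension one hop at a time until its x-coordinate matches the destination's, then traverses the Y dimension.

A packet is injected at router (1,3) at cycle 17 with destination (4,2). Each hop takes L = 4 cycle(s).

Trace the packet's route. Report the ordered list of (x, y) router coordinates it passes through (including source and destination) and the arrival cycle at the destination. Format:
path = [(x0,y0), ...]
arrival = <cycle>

#0 — 1,3 | c17
#1 — 2,3 | c21 | E
#2 — 3,3 | c25 | E
#3 — 4,3 | c29 | E
#4 — 4,2 | c33 | S

path = [(1,3), (2,3), (3,3), (4,3), (4,2)]
arrival = 33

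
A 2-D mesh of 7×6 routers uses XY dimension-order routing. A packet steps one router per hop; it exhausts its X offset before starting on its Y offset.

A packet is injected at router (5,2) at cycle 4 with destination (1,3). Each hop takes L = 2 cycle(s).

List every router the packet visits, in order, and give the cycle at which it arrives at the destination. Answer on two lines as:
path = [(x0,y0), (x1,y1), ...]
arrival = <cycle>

[0] x=5 y=2 t=4
[1] x=4 y=2 t=6 →W
[2] x=3 y=2 t=8 →W
[3] x=2 y=2 t=10 →W
[4] x=1 y=2 t=12 →W
[5] x=1 y=3 t=14 →N

path = [(5,2), (4,2), (3,2), (2,2), (1,2), (1,3)]
arrival = 14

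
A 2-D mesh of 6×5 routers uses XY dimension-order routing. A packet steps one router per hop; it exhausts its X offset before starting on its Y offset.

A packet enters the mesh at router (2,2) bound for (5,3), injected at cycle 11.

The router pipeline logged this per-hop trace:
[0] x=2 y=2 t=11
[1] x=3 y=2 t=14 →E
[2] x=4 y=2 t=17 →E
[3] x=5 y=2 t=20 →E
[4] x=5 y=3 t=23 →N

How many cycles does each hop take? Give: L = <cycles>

Between hops 0 and 1 the cycle counter advances 14 − 11 = 3.
Each hop adds L, hence L = 3.

L = 3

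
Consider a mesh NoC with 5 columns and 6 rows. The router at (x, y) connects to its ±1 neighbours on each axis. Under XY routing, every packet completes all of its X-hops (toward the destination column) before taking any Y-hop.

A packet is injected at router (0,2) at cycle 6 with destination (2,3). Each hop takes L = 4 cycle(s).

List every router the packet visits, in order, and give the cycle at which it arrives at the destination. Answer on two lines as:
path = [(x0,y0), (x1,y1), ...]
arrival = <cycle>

path = [(0,2), (1,2), (2,2), (2,3)]
arrival = 18

#0 — 0,2 | c6
#1 — 1,2 | c10 | E
#2 — 2,2 | c14 | E
#3 — 2,3 | c18 | N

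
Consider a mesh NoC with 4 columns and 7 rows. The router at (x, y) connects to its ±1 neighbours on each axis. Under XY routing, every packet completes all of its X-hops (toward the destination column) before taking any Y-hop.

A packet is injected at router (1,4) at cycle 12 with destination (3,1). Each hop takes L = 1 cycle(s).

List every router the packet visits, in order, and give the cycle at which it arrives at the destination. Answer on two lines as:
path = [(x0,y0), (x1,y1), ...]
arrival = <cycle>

path = [(1,4), (2,4), (3,4), (3,3), (3,2), (3,1)]
arrival = 17

src (1,4)  cyc=12
E→(2,4)  cyc=13
E→(3,4)  cyc=14
S→(3,3)  cyc=15
S→(3,2)  cyc=16
S→(3,1)  cyc=17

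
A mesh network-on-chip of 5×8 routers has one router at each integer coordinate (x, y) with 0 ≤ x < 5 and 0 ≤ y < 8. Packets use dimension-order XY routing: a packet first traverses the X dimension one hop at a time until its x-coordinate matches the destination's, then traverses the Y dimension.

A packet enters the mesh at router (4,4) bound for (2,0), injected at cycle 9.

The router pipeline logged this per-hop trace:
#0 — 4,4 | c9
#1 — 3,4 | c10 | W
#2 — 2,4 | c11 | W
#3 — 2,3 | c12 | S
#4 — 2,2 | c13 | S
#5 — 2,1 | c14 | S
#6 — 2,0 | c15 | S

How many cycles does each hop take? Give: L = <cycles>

Between hops 0 and 1 the cycle counter advances 10 − 9 = 1.
Each hop adds L, hence L = 1.

L = 1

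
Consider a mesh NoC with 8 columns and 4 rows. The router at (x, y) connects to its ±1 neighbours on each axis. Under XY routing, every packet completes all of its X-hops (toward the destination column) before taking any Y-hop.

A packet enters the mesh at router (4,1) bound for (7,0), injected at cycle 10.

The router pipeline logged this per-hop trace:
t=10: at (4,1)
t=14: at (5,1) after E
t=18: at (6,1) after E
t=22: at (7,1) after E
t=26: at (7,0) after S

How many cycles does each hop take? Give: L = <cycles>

From hop 0 (10) to hop 1 (14): +4 cycles.
That increment is L by definition: L = 4.

L = 4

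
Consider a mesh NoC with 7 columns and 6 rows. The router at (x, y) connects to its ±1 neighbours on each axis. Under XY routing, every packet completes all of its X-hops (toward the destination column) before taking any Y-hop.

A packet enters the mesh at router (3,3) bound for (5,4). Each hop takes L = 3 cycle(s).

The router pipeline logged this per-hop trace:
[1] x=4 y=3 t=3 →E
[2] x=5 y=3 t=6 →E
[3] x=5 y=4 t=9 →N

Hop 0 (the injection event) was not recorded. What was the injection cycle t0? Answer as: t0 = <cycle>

Hop 1 reached at cycle 3; hop k is at t0 + k·L.
Subtract one hop: t0 = 3 − 3 = 0.

t0 = 0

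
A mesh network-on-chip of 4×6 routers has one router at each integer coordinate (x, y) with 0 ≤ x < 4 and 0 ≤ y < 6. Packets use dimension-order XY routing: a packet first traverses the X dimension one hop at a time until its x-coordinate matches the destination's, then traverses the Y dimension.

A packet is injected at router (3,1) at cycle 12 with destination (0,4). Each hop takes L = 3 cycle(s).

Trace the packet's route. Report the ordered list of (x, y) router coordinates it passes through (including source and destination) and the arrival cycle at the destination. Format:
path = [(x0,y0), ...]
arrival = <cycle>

path = [(3,1), (2,1), (1,1), (0,1), (0,2), (0,3), (0,4)]
arrival = 30

  0. router=(3,1) cycle=12 (inject)
  1. router=(2,1) cycle=15 dir=W
  2. router=(1,1) cycle=18 dir=W
  3. router=(0,1) cycle=21 dir=W
  4. router=(0,2) cycle=24 dir=N
  5. router=(0,3) cycle=27 dir=N
  6. router=(0,4) cycle=30 dir=N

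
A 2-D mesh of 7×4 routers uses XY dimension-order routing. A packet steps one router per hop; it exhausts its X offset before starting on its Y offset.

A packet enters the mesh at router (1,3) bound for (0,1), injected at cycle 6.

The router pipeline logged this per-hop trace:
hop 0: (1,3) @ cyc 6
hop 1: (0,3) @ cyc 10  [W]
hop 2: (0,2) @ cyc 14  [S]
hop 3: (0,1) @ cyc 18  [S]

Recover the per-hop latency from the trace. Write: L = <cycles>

From hop 0 (6) to hop 1 (10): +4 cycles.
Each hop adds L, hence L = 4.

L = 4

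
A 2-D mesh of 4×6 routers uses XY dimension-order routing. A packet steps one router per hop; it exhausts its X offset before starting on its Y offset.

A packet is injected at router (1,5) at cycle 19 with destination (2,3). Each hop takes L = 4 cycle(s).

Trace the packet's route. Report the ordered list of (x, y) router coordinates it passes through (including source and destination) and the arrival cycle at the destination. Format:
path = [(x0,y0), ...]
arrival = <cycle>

path = [(1,5), (2,5), (2,4), (2,3)]
arrival = 31

src (1,5)  cyc=19
E→(2,5)  cyc=23
S→(2,4)  cyc=27
S→(2,3)  cyc=31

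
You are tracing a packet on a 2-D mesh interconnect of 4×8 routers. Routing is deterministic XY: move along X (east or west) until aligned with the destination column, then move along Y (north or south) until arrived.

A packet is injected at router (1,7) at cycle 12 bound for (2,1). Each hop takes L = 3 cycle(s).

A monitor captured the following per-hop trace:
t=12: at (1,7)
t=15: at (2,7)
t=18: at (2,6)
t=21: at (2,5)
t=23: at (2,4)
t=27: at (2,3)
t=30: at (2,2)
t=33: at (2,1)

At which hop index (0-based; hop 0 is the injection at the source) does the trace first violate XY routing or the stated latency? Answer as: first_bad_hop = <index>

first_bad_hop = 4

check 1→ d=(1,0) cyc+3: ok
check 2→ d=(0,-1) cyc+3: ok
check 3→ d=(0,-1) cyc+3: ok
check 4→ d=(0,-1) cyc+2: BAD: Δcyc=2≠L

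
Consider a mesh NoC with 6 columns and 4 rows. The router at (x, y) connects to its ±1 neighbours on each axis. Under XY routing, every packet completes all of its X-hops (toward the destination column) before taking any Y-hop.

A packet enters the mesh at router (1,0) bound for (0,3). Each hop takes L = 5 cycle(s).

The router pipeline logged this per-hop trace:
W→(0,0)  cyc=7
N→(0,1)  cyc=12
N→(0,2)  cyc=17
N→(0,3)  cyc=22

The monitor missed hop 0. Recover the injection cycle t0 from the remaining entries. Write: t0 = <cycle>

t0 = 2

The first recorded entry is hop 1 at cycle 7.
Subtract one hop: t0 = 7 − 5 = 2.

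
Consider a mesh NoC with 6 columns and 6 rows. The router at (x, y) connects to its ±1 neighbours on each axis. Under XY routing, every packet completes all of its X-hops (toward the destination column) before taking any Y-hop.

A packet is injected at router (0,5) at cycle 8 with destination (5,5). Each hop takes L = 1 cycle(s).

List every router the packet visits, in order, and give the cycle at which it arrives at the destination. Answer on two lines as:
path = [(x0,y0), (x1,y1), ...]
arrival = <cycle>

src (0,5)  cyc=8
E→(1,5)  cyc=9
E→(2,5)  cyc=10
E→(3,5)  cyc=11
E→(4,5)  cyc=12
E→(5,5)  cyc=13

path = [(0,5), (1,5), (2,5), (3,5), (4,5), (5,5)]
arrival = 13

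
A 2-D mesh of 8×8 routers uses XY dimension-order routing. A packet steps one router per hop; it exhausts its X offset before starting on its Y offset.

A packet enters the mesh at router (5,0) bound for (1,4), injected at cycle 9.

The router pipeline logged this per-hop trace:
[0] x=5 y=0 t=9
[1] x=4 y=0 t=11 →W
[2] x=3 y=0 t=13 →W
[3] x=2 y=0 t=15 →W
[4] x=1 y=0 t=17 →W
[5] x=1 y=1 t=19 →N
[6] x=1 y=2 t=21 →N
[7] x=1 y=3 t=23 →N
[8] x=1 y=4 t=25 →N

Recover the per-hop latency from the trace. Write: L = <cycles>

L = 2

Δcyc across hop 0→1: 11 − 9 = 2.
That increment is L by definition: L = 2.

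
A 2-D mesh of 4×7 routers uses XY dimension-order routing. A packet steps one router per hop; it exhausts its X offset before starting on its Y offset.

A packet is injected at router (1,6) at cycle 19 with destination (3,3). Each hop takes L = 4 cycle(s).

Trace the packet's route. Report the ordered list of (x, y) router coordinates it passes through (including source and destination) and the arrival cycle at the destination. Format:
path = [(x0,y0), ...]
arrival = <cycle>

path = [(1,6), (2,6), (3,6), (3,5), (3,4), (3,3)]
arrival = 39

t=19: at (1,6)
t=23: at (2,6) after E
t=27: at (3,6) after E
t=31: at (3,5) after S
t=35: at (3,4) after S
t=39: at (3,3) after S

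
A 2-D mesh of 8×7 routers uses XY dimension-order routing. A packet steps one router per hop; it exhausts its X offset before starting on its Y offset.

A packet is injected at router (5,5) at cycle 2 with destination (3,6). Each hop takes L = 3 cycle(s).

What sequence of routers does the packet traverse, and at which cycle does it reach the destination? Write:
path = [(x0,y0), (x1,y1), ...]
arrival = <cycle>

hop 0: (5,5) @ cyc 2
hop 1: (4,5) @ cyc 5  [W]
hop 2: (3,5) @ cyc 8  [W]
hop 3: (3,6) @ cyc 11  [N]

path = [(5,5), (4,5), (3,5), (3,6)]
arrival = 11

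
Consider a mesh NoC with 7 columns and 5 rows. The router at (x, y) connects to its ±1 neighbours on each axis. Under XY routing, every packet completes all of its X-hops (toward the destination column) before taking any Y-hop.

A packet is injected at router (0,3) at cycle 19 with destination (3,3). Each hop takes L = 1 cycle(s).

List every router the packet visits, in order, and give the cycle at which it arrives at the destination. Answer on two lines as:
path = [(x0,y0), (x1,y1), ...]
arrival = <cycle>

path = [(0,3), (1,3), (2,3), (3,3)]
arrival = 22

src (0,3)  cyc=19
E→(1,3)  cyc=20
E→(2,3)  cyc=21
E→(3,3)  cyc=22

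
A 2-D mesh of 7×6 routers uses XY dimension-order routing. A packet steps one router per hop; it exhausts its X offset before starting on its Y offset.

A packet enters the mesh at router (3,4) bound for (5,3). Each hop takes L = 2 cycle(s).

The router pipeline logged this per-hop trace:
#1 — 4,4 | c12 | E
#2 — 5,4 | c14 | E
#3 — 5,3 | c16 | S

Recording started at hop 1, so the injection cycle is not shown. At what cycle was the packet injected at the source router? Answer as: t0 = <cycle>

t0 = 10

At hop 1 the cycle is 12; in general cyc_k = t0 + kL.
Therefore t0 = 12 − L = 10.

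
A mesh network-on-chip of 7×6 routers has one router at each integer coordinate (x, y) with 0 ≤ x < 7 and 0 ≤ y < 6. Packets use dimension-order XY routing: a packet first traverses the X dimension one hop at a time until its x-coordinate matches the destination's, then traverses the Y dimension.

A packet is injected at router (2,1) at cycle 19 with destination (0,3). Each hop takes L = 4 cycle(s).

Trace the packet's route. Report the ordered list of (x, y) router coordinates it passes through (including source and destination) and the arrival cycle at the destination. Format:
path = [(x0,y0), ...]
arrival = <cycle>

path = [(2,1), (1,1), (0,1), (0,2), (0,3)]
arrival = 35

hop 0: (2,1) @ cyc 19
hop 1: (1,1) @ cyc 23  [W]
hop 2: (0,1) @ cyc 27  [W]
hop 3: (0,2) @ cyc 31  [N]
hop 4: (0,3) @ cyc 35  [N]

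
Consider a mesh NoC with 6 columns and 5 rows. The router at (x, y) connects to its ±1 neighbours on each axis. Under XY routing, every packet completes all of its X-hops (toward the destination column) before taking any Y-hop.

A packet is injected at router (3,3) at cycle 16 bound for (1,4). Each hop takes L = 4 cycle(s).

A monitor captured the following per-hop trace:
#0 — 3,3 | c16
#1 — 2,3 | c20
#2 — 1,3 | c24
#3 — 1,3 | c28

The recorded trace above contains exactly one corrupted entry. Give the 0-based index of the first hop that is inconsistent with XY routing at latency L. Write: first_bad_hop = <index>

hop 1: step (-1,+0), +4 cyc — ok
hop 2: step (-1,+0), +4 cyc — ok
hop 3: step (+0,+0), +4 cyc — BAD: non-unit step

first_bad_hop = 3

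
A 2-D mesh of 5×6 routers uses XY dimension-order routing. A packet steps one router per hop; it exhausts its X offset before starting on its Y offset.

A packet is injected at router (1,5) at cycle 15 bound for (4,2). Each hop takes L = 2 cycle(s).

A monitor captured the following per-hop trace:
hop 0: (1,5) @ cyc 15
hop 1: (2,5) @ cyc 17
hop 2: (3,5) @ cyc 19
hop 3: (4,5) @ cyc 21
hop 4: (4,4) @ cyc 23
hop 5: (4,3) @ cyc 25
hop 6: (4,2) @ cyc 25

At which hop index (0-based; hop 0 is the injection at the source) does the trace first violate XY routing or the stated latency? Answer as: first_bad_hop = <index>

first_bad_hop = 6

hop 1: step (+1,+0), +2 cyc — ok
hop 2: step (+1,+0), +2 cyc — ok
hop 3: step (+1,+0), +2 cyc — ok
hop 4: step (+0,-1), +2 cyc — ok
hop 5: step (+0,-1), +2 cyc — ok
hop 6: step (+0,-1), +0 cyc — BAD: Δcyc=0≠L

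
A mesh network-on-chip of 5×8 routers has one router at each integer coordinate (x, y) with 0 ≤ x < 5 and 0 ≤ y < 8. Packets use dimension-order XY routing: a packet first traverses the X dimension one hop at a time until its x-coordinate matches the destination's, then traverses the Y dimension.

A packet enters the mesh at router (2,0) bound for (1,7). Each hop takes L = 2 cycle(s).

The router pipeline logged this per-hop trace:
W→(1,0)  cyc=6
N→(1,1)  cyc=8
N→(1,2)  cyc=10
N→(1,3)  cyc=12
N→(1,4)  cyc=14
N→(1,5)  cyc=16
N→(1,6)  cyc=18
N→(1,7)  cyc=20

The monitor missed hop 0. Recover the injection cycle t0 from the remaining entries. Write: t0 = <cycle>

t0 = 4

At hop 1 the cycle is 6; in general cyc_k = t0 + kL.
So t0 = 6 − 1·2 = 4.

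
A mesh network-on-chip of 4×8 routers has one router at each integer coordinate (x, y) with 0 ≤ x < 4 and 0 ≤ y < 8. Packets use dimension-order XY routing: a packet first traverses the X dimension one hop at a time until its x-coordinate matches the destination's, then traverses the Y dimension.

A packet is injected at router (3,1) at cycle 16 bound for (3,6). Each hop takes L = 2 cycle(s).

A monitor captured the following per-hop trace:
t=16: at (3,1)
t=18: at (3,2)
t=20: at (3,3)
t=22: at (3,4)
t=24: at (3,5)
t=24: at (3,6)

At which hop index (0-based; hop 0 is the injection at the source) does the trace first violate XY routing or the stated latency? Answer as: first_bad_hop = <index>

first_bad_hop = 5

[1] (+0,+1) / 2c ⇒ ok
[2] (+0,+1) / 2c ⇒ ok
[3] (+0,+1) / 2c ⇒ ok
[4] (+0,+1) / 2c ⇒ ok
[5] (+0,+1) / 0c ⇒ BAD: Δcyc=0≠L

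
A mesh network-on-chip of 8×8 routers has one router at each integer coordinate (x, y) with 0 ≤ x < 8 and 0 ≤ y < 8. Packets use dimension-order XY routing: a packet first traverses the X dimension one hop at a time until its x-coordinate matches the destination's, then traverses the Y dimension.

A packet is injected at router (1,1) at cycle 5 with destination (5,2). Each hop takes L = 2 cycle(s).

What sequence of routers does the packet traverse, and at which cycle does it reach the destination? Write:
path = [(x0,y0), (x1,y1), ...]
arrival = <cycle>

path = [(1,1), (2,1), (3,1), (4,1), (5,1), (5,2)]
arrival = 15

[0] x=1 y=1 t=5
[1] x=2 y=1 t=7 →E
[2] x=3 y=1 t=9 →E
[3] x=4 y=1 t=11 →E
[4] x=5 y=1 t=13 →E
[5] x=5 y=2 t=15 →N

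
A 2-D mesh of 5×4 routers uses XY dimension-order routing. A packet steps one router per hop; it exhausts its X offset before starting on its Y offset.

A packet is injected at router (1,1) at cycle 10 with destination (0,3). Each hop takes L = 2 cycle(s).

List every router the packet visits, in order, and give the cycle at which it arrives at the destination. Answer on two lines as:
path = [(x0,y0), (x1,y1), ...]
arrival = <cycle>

[0] x=1 y=1 t=10
[1] x=0 y=1 t=12 →W
[2] x=0 y=2 t=14 →N
[3] x=0 y=3 t=16 →N

path = [(1,1), (0,1), (0,2), (0,3)]
arrival = 16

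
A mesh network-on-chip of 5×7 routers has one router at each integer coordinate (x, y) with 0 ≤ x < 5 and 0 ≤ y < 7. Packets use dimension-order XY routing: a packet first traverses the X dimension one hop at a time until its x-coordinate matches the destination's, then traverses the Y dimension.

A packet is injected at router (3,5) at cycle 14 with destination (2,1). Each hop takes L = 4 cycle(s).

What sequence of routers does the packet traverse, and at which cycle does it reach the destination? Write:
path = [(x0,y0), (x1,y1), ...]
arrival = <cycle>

path = [(3,5), (2,5), (2,4), (2,3), (2,2), (2,1)]
arrival = 34

hop 0: (3,5) @ cyc 14
hop 1: (2,5) @ cyc 18  [W]
hop 2: (2,4) @ cyc 22  [S]
hop 3: (2,3) @ cyc 26  [S]
hop 4: (2,2) @ cyc 30  [S]
hop 5: (2,1) @ cyc 34  [S]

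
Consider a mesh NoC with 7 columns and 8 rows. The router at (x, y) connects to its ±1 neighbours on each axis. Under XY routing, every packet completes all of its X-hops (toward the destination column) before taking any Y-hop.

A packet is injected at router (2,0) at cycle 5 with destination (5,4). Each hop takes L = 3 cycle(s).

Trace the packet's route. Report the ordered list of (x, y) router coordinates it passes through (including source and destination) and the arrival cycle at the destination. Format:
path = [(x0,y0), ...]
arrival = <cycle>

path = [(2,0), (3,0), (4,0), (5,0), (5,1), (5,2), (5,3), (5,4)]
arrival = 26

  0. router=(2,0) cycle=5 (inject)
  1. router=(3,0) cycle=8 dir=E
  2. router=(4,0) cycle=11 dir=E
  3. router=(5,0) cycle=14 dir=E
  4. router=(5,1) cycle=17 dir=N
  5. router=(5,2) cycle=20 dir=N
  6. router=(5,3) cycle=23 dir=N
  7. router=(5,4) cycle=26 dir=N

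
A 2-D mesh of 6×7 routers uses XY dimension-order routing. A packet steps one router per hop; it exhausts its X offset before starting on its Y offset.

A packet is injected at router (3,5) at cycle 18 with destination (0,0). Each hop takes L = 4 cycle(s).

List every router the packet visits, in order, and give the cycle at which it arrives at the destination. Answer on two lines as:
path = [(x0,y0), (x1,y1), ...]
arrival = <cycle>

path = [(3,5), (2,5), (1,5), (0,5), (0,4), (0,3), (0,2), (0,1), (0,0)]
arrival = 50

src (3,5)  cyc=18
W→(2,5)  cyc=22
W→(1,5)  cyc=26
W→(0,5)  cyc=30
S→(0,4)  cyc=34
S→(0,3)  cyc=38
S→(0,2)  cyc=42
S→(0,1)  cyc=46
S→(0,0)  cyc=50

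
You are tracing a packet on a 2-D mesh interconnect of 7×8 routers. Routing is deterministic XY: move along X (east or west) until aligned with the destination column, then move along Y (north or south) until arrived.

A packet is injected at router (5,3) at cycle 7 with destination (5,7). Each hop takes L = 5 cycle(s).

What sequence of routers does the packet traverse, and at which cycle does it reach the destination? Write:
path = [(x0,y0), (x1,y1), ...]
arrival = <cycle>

  0. router=(5,3) cycle=7 (inject)
  1. router=(5,4) cycle=12 dir=N
  2. router=(5,5) cycle=17 dir=N
  3. router=(5,6) cycle=22 dir=N
  4. router=(5,7) cycle=27 dir=N

path = [(5,3), (5,4), (5,5), (5,6), (5,7)]
arrival = 27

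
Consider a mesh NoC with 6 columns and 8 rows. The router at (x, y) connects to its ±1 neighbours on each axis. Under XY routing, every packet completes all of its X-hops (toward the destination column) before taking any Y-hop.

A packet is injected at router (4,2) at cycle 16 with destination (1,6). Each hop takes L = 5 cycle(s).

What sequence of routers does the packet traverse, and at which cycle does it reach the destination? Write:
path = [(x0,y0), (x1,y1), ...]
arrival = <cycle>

[0] x=4 y=2 t=16
[1] x=3 y=2 t=21 →W
[2] x=2 y=2 t=26 →W
[3] x=1 y=2 t=31 →W
[4] x=1 y=3 t=36 →N
[5] x=1 y=4 t=41 →N
[6] x=1 y=5 t=46 →N
[7] x=1 y=6 t=51 →N

path = [(4,2), (3,2), (2,2), (1,2), (1,3), (1,4), (1,5), (1,6)]
arrival = 51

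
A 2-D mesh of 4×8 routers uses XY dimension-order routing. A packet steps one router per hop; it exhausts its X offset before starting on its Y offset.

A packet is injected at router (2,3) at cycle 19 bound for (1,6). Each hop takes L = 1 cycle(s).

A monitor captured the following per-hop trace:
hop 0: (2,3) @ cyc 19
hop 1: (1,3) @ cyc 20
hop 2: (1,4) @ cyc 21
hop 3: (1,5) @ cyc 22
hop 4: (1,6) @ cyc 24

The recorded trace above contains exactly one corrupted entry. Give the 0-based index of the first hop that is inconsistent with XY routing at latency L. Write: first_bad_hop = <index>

hop 1: step (-1,+0), +1 cyc — ok
hop 2: step (+0,+1), +1 cyc — ok
hop 3: step (+0,+1), +1 cyc — ok
hop 4: step (+0,+1), +2 cyc — BAD: Δcyc=2≠L

first_bad_hop = 4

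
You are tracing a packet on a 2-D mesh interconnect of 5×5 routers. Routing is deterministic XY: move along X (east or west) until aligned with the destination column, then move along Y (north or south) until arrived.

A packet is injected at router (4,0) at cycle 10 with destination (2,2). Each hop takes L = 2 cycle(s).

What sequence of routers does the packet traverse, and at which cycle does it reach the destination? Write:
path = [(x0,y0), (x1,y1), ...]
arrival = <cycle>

#0 — 4,0 | c10
#1 — 3,0 | c12 | W
#2 — 2,0 | c14 | W
#3 — 2,1 | c16 | N
#4 — 2,2 | c18 | N

path = [(4,0), (3,0), (2,0), (2,1), (2,2)]
arrival = 18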